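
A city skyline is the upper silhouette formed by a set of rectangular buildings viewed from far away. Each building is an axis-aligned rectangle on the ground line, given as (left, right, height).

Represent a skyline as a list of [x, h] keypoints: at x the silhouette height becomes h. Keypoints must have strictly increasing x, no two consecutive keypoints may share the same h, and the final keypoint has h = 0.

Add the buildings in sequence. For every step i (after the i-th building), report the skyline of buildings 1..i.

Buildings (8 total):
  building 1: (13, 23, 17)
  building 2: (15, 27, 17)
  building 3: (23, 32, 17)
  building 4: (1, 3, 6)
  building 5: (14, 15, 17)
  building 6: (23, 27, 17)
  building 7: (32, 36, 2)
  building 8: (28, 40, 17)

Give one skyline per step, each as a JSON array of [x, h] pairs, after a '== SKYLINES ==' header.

== SKYLINES ==
[[13,17],[23,0]]
[[13,17],[27,0]]
[[13,17],[32,0]]
[[1,6],[3,0],[13,17],[32,0]]
[[1,6],[3,0],[13,17],[32,0]]
[[1,6],[3,0],[13,17],[32,0]]
[[1,6],[3,0],[13,17],[32,2],[36,0]]
[[1,6],[3,0],[13,17],[40,0]]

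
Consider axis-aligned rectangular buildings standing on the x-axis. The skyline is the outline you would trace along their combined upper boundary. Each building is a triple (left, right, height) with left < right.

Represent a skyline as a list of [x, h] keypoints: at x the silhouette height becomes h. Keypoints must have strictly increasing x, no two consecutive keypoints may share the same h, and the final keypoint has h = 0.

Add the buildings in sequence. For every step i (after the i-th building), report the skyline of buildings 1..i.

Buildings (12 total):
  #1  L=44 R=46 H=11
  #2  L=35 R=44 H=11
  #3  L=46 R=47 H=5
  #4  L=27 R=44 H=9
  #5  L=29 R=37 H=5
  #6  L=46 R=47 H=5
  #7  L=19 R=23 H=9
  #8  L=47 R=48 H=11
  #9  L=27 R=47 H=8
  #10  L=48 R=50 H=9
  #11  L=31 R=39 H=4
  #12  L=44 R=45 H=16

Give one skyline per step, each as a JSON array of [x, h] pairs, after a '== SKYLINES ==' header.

== SKYLINES ==
[[44,11],[46,0]]
[[35,11],[46,0]]
[[35,11],[46,5],[47,0]]
[[27,9],[35,11],[46,5],[47,0]]
[[27,9],[35,11],[46,5],[47,0]]
[[27,9],[35,11],[46,5],[47,0]]
[[19,9],[23,0],[27,9],[35,11],[46,5],[47,0]]
[[19,9],[23,0],[27,9],[35,11],[46,5],[47,11],[48,0]]
[[19,9],[23,0],[27,9],[35,11],[46,8],[47,11],[48,0]]
[[19,9],[23,0],[27,9],[35,11],[46,8],[47,11],[48,9],[50,0]]
[[19,9],[23,0],[27,9],[35,11],[46,8],[47,11],[48,9],[50,0]]
[[19,9],[23,0],[27,9],[35,11],[44,16],[45,11],[46,8],[47,11],[48,9],[50,0]]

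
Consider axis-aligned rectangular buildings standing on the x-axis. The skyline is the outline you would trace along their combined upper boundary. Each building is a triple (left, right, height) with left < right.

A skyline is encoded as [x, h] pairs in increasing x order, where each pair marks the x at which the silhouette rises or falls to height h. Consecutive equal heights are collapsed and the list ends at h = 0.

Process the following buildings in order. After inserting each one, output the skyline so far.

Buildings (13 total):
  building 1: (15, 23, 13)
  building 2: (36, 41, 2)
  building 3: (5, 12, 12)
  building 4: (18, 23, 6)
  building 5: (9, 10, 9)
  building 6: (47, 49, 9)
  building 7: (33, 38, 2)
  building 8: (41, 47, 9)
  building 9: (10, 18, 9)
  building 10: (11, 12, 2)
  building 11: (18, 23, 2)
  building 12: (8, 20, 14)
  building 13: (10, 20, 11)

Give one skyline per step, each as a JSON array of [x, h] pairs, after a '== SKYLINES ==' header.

== SKYLINES ==
[[15,13],[23,0]]
[[15,13],[23,0],[36,2],[41,0]]
[[5,12],[12,0],[15,13],[23,0],[36,2],[41,0]]
[[5,12],[12,0],[15,13],[23,0],[36,2],[41,0]]
[[5,12],[12,0],[15,13],[23,0],[36,2],[41,0]]
[[5,12],[12,0],[15,13],[23,0],[36,2],[41,0],[47,9],[49,0]]
[[5,12],[12,0],[15,13],[23,0],[33,2],[41,0],[47,9],[49,0]]
[[5,12],[12,0],[15,13],[23,0],[33,2],[41,9],[49,0]]
[[5,12],[12,9],[15,13],[23,0],[33,2],[41,9],[49,0]]
[[5,12],[12,9],[15,13],[23,0],[33,2],[41,9],[49,0]]
[[5,12],[12,9],[15,13],[23,0],[33,2],[41,9],[49,0]]
[[5,12],[8,14],[20,13],[23,0],[33,2],[41,9],[49,0]]
[[5,12],[8,14],[20,13],[23,0],[33,2],[41,9],[49,0]]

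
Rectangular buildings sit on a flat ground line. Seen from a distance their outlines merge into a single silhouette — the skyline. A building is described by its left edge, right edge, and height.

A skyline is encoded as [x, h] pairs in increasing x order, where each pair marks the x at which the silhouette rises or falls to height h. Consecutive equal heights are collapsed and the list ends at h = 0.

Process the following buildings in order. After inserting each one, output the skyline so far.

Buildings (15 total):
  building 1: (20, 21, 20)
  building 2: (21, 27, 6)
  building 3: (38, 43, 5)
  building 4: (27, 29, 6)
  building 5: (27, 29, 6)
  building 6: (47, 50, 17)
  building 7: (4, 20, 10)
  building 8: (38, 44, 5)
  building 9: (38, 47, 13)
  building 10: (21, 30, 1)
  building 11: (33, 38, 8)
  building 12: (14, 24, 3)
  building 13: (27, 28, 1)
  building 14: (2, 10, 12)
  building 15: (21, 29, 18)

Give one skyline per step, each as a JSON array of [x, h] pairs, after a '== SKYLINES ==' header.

== SKYLINES ==
[[20,20],[21,0]]
[[20,20],[21,6],[27,0]]
[[20,20],[21,6],[27,0],[38,5],[43,0]]
[[20,20],[21,6],[29,0],[38,5],[43,0]]
[[20,20],[21,6],[29,0],[38,5],[43,0]]
[[20,20],[21,6],[29,0],[38,5],[43,0],[47,17],[50,0]]
[[4,10],[20,20],[21,6],[29,0],[38,5],[43,0],[47,17],[50,0]]
[[4,10],[20,20],[21,6],[29,0],[38,5],[44,0],[47,17],[50,0]]
[[4,10],[20,20],[21,6],[29,0],[38,13],[47,17],[50,0]]
[[4,10],[20,20],[21,6],[29,1],[30,0],[38,13],[47,17],[50,0]]
[[4,10],[20,20],[21,6],[29,1],[30,0],[33,8],[38,13],[47,17],[50,0]]
[[4,10],[20,20],[21,6],[29,1],[30,0],[33,8],[38,13],[47,17],[50,0]]
[[4,10],[20,20],[21,6],[29,1],[30,0],[33,8],[38,13],[47,17],[50,0]]
[[2,12],[10,10],[20,20],[21,6],[29,1],[30,0],[33,8],[38,13],[47,17],[50,0]]
[[2,12],[10,10],[20,20],[21,18],[29,1],[30,0],[33,8],[38,13],[47,17],[50,0]]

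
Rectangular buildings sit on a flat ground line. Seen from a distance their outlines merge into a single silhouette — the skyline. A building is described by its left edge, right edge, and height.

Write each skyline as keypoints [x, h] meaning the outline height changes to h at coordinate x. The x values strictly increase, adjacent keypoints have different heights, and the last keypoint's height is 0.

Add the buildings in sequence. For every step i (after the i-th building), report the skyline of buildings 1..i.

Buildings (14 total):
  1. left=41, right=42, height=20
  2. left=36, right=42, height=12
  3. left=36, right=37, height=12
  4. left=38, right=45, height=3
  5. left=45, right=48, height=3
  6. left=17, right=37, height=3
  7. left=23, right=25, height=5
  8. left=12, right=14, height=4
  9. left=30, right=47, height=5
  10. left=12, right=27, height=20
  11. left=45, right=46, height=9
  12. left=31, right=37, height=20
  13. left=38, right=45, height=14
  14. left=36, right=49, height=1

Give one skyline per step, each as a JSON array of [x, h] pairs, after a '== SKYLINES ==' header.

== SKYLINES ==
[[41,20],[42,0]]
[[36,12],[41,20],[42,0]]
[[36,12],[41,20],[42,0]]
[[36,12],[41,20],[42,3],[45,0]]
[[36,12],[41,20],[42,3],[48,0]]
[[17,3],[36,12],[41,20],[42,3],[48,0]]
[[17,3],[23,5],[25,3],[36,12],[41,20],[42,3],[48,0]]
[[12,4],[14,0],[17,3],[23,5],[25,3],[36,12],[41,20],[42,3],[48,0]]
[[12,4],[14,0],[17,3],[23,5],[25,3],[30,5],[36,12],[41,20],[42,5],[47,3],[48,0]]
[[12,20],[27,3],[30,5],[36,12],[41,20],[42,5],[47,3],[48,0]]
[[12,20],[27,3],[30,5],[36,12],[41,20],[42,5],[45,9],[46,5],[47,3],[48,0]]
[[12,20],[27,3],[30,5],[31,20],[37,12],[41,20],[42,5],[45,9],[46,5],[47,3],[48,0]]
[[12,20],[27,3],[30,5],[31,20],[37,12],[38,14],[41,20],[42,14],[45,9],[46,5],[47,3],[48,0]]
[[12,20],[27,3],[30,5],[31,20],[37,12],[38,14],[41,20],[42,14],[45,9],[46,5],[47,3],[48,1],[49,0]]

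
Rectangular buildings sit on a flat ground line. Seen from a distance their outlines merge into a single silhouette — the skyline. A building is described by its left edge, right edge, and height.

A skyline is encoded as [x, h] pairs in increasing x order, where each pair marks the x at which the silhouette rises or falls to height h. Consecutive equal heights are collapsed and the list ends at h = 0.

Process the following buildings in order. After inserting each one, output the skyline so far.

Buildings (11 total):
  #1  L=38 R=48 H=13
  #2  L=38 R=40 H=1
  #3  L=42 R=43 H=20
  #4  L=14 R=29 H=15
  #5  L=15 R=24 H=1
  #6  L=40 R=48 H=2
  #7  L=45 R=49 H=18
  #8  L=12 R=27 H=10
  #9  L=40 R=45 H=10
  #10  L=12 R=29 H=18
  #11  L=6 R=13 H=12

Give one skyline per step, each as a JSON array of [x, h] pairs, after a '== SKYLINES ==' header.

== SKYLINES ==
[[38,13],[48,0]]
[[38,13],[48,0]]
[[38,13],[42,20],[43,13],[48,0]]
[[14,15],[29,0],[38,13],[42,20],[43,13],[48,0]]
[[14,15],[29,0],[38,13],[42,20],[43,13],[48,0]]
[[14,15],[29,0],[38,13],[42,20],[43,13],[48,0]]
[[14,15],[29,0],[38,13],[42,20],[43,13],[45,18],[49,0]]
[[12,10],[14,15],[29,0],[38,13],[42,20],[43,13],[45,18],[49,0]]
[[12,10],[14,15],[29,0],[38,13],[42,20],[43,13],[45,18],[49,0]]
[[12,18],[29,0],[38,13],[42,20],[43,13],[45,18],[49,0]]
[[6,12],[12,18],[29,0],[38,13],[42,20],[43,13],[45,18],[49,0]]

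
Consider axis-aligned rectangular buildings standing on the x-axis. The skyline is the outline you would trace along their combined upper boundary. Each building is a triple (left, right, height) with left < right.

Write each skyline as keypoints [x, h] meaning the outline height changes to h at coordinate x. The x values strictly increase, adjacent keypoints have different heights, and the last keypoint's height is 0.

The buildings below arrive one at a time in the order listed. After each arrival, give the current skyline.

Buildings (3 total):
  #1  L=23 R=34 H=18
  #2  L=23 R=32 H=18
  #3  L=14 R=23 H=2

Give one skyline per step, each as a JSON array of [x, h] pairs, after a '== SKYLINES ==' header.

== SKYLINES ==
[[23,18],[34,0]]
[[23,18],[34,0]]
[[14,2],[23,18],[34,0]]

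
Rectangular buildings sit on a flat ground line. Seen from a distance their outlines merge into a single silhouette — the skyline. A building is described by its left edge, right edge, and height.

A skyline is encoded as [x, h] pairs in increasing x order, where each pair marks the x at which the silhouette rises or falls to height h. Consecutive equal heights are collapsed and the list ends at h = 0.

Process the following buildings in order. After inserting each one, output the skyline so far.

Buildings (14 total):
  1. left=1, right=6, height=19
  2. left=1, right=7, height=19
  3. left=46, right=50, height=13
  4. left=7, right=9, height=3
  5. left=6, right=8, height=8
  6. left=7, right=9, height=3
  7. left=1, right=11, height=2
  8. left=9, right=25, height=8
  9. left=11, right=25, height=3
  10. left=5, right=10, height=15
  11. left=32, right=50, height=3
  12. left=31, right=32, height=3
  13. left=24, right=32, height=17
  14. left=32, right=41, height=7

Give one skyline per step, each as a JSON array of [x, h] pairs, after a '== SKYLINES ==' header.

== SKYLINES ==
[[1,19],[6,0]]
[[1,19],[7,0]]
[[1,19],[7,0],[46,13],[50,0]]
[[1,19],[7,3],[9,0],[46,13],[50,0]]
[[1,19],[7,8],[8,3],[9,0],[46,13],[50,0]]
[[1,19],[7,8],[8,3],[9,0],[46,13],[50,0]]
[[1,19],[7,8],[8,3],[9,2],[11,0],[46,13],[50,0]]
[[1,19],[7,8],[8,3],[9,8],[25,0],[46,13],[50,0]]
[[1,19],[7,8],[8,3],[9,8],[25,0],[46,13],[50,0]]
[[1,19],[7,15],[10,8],[25,0],[46,13],[50,0]]
[[1,19],[7,15],[10,8],[25,0],[32,3],[46,13],[50,0]]
[[1,19],[7,15],[10,8],[25,0],[31,3],[46,13],[50,0]]
[[1,19],[7,15],[10,8],[24,17],[32,3],[46,13],[50,0]]
[[1,19],[7,15],[10,8],[24,17],[32,7],[41,3],[46,13],[50,0]]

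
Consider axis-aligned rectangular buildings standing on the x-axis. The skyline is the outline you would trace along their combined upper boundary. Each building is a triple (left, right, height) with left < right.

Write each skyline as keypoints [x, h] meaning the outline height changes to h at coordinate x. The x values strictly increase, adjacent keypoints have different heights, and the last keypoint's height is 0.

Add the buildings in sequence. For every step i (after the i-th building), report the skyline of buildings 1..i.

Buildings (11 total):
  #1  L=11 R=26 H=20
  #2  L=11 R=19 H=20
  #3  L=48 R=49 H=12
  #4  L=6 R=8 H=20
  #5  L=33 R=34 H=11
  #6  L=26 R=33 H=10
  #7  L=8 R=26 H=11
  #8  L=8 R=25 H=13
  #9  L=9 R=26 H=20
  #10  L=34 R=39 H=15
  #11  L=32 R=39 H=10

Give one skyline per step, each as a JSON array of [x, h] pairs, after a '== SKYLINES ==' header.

== SKYLINES ==
[[11,20],[26,0]]
[[11,20],[26,0]]
[[11,20],[26,0],[48,12],[49,0]]
[[6,20],[8,0],[11,20],[26,0],[48,12],[49,0]]
[[6,20],[8,0],[11,20],[26,0],[33,11],[34,0],[48,12],[49,0]]
[[6,20],[8,0],[11,20],[26,10],[33,11],[34,0],[48,12],[49,0]]
[[6,20],[8,11],[11,20],[26,10],[33,11],[34,0],[48,12],[49,0]]
[[6,20],[8,13],[11,20],[26,10],[33,11],[34,0],[48,12],[49,0]]
[[6,20],[8,13],[9,20],[26,10],[33,11],[34,0],[48,12],[49,0]]
[[6,20],[8,13],[9,20],[26,10],[33,11],[34,15],[39,0],[48,12],[49,0]]
[[6,20],[8,13],[9,20],[26,10],[33,11],[34,15],[39,0],[48,12],[49,0]]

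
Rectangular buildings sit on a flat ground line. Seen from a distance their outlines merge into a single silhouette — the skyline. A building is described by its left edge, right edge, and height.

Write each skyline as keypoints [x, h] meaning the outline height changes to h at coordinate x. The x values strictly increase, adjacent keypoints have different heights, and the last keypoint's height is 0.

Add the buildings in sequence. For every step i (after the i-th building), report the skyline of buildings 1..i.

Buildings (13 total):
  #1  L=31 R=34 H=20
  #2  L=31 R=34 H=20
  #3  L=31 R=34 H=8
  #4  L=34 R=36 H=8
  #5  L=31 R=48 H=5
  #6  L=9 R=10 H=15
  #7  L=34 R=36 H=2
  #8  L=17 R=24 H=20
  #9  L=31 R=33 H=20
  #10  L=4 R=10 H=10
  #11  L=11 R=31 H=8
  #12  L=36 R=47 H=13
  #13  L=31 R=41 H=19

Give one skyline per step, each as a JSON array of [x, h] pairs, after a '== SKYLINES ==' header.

== SKYLINES ==
[[31,20],[34,0]]
[[31,20],[34,0]]
[[31,20],[34,0]]
[[31,20],[34,8],[36,0]]
[[31,20],[34,8],[36,5],[48,0]]
[[9,15],[10,0],[31,20],[34,8],[36,5],[48,0]]
[[9,15],[10,0],[31,20],[34,8],[36,5],[48,0]]
[[9,15],[10,0],[17,20],[24,0],[31,20],[34,8],[36,5],[48,0]]
[[9,15],[10,0],[17,20],[24,0],[31,20],[34,8],[36,5],[48,0]]
[[4,10],[9,15],[10,0],[17,20],[24,0],[31,20],[34,8],[36,5],[48,0]]
[[4,10],[9,15],[10,0],[11,8],[17,20],[24,8],[31,20],[34,8],[36,5],[48,0]]
[[4,10],[9,15],[10,0],[11,8],[17,20],[24,8],[31,20],[34,8],[36,13],[47,5],[48,0]]
[[4,10],[9,15],[10,0],[11,8],[17,20],[24,8],[31,20],[34,19],[41,13],[47,5],[48,0]]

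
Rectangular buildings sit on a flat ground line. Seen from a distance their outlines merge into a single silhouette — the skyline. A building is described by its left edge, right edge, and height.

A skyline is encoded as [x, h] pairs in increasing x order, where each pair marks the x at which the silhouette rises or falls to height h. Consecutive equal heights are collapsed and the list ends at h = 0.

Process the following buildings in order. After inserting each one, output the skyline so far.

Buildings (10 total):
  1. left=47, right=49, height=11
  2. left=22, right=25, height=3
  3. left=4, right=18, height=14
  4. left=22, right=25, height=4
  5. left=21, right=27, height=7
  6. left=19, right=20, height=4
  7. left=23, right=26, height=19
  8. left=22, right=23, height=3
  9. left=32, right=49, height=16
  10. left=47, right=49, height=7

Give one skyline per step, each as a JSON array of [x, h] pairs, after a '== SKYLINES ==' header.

== SKYLINES ==
[[47,11],[49,0]]
[[22,3],[25,0],[47,11],[49,0]]
[[4,14],[18,0],[22,3],[25,0],[47,11],[49,0]]
[[4,14],[18,0],[22,4],[25,0],[47,11],[49,0]]
[[4,14],[18,0],[21,7],[27,0],[47,11],[49,0]]
[[4,14],[18,0],[19,4],[20,0],[21,7],[27,0],[47,11],[49,0]]
[[4,14],[18,0],[19,4],[20,0],[21,7],[23,19],[26,7],[27,0],[47,11],[49,0]]
[[4,14],[18,0],[19,4],[20,0],[21,7],[23,19],[26,7],[27,0],[47,11],[49,0]]
[[4,14],[18,0],[19,4],[20,0],[21,7],[23,19],[26,7],[27,0],[32,16],[49,0]]
[[4,14],[18,0],[19,4],[20,0],[21,7],[23,19],[26,7],[27,0],[32,16],[49,0]]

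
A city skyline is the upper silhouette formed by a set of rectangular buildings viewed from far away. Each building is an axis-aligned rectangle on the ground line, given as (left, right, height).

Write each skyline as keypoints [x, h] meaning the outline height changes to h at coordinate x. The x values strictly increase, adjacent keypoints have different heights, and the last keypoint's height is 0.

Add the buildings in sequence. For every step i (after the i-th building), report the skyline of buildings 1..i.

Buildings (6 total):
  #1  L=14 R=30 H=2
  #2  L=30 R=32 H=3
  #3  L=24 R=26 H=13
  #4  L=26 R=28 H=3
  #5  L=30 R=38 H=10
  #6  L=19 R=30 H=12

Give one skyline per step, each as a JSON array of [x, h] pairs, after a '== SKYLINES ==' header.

== SKYLINES ==
[[14,2],[30,0]]
[[14,2],[30,3],[32,0]]
[[14,2],[24,13],[26,2],[30,3],[32,0]]
[[14,2],[24,13],[26,3],[28,2],[30,3],[32,0]]
[[14,2],[24,13],[26,3],[28,2],[30,10],[38,0]]
[[14,2],[19,12],[24,13],[26,12],[30,10],[38,0]]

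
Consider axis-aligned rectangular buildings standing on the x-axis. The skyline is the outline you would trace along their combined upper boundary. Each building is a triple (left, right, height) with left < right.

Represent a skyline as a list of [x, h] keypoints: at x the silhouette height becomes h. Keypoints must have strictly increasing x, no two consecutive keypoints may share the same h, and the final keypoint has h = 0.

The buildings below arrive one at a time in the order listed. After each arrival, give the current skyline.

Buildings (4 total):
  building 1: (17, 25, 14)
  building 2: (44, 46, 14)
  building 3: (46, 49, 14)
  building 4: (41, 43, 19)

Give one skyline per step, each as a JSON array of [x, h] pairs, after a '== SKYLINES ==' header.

== SKYLINES ==
[[17,14],[25,0]]
[[17,14],[25,0],[44,14],[46,0]]
[[17,14],[25,0],[44,14],[49,0]]
[[17,14],[25,0],[41,19],[43,0],[44,14],[49,0]]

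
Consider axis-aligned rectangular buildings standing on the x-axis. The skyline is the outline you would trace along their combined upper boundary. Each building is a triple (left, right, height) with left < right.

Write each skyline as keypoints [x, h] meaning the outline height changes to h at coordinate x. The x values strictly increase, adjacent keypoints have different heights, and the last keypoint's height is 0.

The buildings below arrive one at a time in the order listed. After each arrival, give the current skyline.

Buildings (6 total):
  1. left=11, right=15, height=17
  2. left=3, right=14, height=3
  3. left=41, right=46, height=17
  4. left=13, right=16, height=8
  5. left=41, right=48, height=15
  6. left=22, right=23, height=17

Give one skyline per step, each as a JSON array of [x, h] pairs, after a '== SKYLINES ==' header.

== SKYLINES ==
[[11,17],[15,0]]
[[3,3],[11,17],[15,0]]
[[3,3],[11,17],[15,0],[41,17],[46,0]]
[[3,3],[11,17],[15,8],[16,0],[41,17],[46,0]]
[[3,3],[11,17],[15,8],[16,0],[41,17],[46,15],[48,0]]
[[3,3],[11,17],[15,8],[16,0],[22,17],[23,0],[41,17],[46,15],[48,0]]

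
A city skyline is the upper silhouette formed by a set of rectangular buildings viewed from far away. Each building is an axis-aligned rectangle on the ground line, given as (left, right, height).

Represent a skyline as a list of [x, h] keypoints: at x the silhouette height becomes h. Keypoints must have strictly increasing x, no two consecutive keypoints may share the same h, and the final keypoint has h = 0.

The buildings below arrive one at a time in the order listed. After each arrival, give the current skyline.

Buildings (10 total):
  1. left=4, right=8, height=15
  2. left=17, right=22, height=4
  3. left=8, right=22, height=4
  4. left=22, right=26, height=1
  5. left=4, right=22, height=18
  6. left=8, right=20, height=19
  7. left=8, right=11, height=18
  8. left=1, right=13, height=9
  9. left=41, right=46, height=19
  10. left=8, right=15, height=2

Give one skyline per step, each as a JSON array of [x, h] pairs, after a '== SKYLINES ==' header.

== SKYLINES ==
[[4,15],[8,0]]
[[4,15],[8,0],[17,4],[22,0]]
[[4,15],[8,4],[22,0]]
[[4,15],[8,4],[22,1],[26,0]]
[[4,18],[22,1],[26,0]]
[[4,18],[8,19],[20,18],[22,1],[26,0]]
[[4,18],[8,19],[20,18],[22,1],[26,0]]
[[1,9],[4,18],[8,19],[20,18],[22,1],[26,0]]
[[1,9],[4,18],[8,19],[20,18],[22,1],[26,0],[41,19],[46,0]]
[[1,9],[4,18],[8,19],[20,18],[22,1],[26,0],[41,19],[46,0]]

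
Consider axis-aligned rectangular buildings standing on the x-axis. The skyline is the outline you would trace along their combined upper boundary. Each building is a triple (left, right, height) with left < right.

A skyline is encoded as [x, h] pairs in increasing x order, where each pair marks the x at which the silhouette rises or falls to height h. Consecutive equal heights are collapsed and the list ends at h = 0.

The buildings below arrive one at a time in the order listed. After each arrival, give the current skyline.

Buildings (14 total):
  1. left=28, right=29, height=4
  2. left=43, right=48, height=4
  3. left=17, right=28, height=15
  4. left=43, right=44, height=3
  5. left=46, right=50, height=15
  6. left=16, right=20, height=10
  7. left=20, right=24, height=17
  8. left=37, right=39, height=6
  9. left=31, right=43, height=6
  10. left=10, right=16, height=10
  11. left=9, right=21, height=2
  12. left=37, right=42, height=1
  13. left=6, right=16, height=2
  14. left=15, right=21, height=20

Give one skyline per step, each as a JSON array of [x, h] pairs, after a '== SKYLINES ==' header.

== SKYLINES ==
[[28,4],[29,0]]
[[28,4],[29,0],[43,4],[48,0]]
[[17,15],[28,4],[29,0],[43,4],[48,0]]
[[17,15],[28,4],[29,0],[43,4],[48,0]]
[[17,15],[28,4],[29,0],[43,4],[46,15],[50,0]]
[[16,10],[17,15],[28,4],[29,0],[43,4],[46,15],[50,0]]
[[16,10],[17,15],[20,17],[24,15],[28,4],[29,0],[43,4],[46,15],[50,0]]
[[16,10],[17,15],[20,17],[24,15],[28,4],[29,0],[37,6],[39,0],[43,4],[46,15],[50,0]]
[[16,10],[17,15],[20,17],[24,15],[28,4],[29,0],[31,6],[43,4],[46,15],[50,0]]
[[10,10],[17,15],[20,17],[24,15],[28,4],[29,0],[31,6],[43,4],[46,15],[50,0]]
[[9,2],[10,10],[17,15],[20,17],[24,15],[28,4],[29,0],[31,6],[43,4],[46,15],[50,0]]
[[9,2],[10,10],[17,15],[20,17],[24,15],[28,4],[29,0],[31,6],[43,4],[46,15],[50,0]]
[[6,2],[10,10],[17,15],[20,17],[24,15],[28,4],[29,0],[31,6],[43,4],[46,15],[50,0]]
[[6,2],[10,10],[15,20],[21,17],[24,15],[28,4],[29,0],[31,6],[43,4],[46,15],[50,0]]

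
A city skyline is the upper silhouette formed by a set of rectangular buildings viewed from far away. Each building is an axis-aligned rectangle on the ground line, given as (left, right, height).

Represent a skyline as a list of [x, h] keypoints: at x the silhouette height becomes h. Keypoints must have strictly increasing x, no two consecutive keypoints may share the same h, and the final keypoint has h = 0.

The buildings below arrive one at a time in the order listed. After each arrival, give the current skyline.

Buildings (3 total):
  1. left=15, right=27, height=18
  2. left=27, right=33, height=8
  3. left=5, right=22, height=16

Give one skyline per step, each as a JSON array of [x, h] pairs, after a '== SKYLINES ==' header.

== SKYLINES ==
[[15,18],[27,0]]
[[15,18],[27,8],[33,0]]
[[5,16],[15,18],[27,8],[33,0]]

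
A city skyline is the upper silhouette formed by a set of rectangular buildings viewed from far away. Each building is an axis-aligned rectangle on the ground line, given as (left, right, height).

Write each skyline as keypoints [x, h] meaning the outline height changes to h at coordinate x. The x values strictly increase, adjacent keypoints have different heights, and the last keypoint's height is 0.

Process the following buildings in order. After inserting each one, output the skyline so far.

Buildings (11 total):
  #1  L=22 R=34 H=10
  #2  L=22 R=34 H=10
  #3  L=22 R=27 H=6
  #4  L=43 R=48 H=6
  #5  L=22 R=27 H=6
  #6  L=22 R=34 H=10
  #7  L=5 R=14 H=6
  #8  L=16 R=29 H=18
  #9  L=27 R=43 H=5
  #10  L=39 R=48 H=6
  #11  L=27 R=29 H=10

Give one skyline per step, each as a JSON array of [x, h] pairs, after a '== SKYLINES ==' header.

== SKYLINES ==
[[22,10],[34,0]]
[[22,10],[34,0]]
[[22,10],[34,0]]
[[22,10],[34,0],[43,6],[48,0]]
[[22,10],[34,0],[43,6],[48,0]]
[[22,10],[34,0],[43,6],[48,0]]
[[5,6],[14,0],[22,10],[34,0],[43,6],[48,0]]
[[5,6],[14,0],[16,18],[29,10],[34,0],[43,6],[48,0]]
[[5,6],[14,0],[16,18],[29,10],[34,5],[43,6],[48,0]]
[[5,6],[14,0],[16,18],[29,10],[34,5],[39,6],[48,0]]
[[5,6],[14,0],[16,18],[29,10],[34,5],[39,6],[48,0]]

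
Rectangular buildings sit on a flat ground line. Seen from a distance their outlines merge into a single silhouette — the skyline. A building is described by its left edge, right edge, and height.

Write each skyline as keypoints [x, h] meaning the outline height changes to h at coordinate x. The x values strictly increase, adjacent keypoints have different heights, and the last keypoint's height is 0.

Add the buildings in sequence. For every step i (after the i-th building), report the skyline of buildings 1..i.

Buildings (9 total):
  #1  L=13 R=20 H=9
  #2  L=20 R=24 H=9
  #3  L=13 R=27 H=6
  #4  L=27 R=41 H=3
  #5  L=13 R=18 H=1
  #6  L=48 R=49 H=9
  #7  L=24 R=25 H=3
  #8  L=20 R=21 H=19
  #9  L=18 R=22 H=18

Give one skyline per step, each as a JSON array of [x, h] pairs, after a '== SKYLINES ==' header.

== SKYLINES ==
[[13,9],[20,0]]
[[13,9],[24,0]]
[[13,9],[24,6],[27,0]]
[[13,9],[24,6],[27,3],[41,0]]
[[13,9],[24,6],[27,3],[41,0]]
[[13,9],[24,6],[27,3],[41,0],[48,9],[49,0]]
[[13,9],[24,6],[27,3],[41,0],[48,9],[49,0]]
[[13,9],[20,19],[21,9],[24,6],[27,3],[41,0],[48,9],[49,0]]
[[13,9],[18,18],[20,19],[21,18],[22,9],[24,6],[27,3],[41,0],[48,9],[49,0]]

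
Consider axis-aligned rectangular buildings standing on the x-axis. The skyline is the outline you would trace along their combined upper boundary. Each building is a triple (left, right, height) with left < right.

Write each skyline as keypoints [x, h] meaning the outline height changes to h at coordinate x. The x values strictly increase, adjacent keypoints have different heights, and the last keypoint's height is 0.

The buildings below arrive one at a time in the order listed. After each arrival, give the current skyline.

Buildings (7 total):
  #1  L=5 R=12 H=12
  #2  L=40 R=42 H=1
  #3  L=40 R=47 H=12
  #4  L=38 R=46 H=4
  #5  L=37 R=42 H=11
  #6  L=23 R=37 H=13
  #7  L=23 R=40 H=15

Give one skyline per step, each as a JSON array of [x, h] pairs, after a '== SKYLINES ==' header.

== SKYLINES ==
[[5,12],[12,0]]
[[5,12],[12,0],[40,1],[42,0]]
[[5,12],[12,0],[40,12],[47,0]]
[[5,12],[12,0],[38,4],[40,12],[47,0]]
[[5,12],[12,0],[37,11],[40,12],[47,0]]
[[5,12],[12,0],[23,13],[37,11],[40,12],[47,0]]
[[5,12],[12,0],[23,15],[40,12],[47,0]]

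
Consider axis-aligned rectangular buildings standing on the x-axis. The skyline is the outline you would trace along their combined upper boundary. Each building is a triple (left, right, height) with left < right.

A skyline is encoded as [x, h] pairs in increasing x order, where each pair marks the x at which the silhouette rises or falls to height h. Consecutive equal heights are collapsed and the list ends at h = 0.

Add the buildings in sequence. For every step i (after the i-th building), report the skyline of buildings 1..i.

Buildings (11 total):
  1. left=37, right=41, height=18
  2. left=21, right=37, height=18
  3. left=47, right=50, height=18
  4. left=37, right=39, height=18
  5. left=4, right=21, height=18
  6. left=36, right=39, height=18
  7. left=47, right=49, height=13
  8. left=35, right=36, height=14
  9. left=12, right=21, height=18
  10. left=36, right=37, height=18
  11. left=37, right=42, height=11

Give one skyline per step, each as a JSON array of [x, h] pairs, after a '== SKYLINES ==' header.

== SKYLINES ==
[[37,18],[41,0]]
[[21,18],[41,0]]
[[21,18],[41,0],[47,18],[50,0]]
[[21,18],[41,0],[47,18],[50,0]]
[[4,18],[41,0],[47,18],[50,0]]
[[4,18],[41,0],[47,18],[50,0]]
[[4,18],[41,0],[47,18],[50,0]]
[[4,18],[41,0],[47,18],[50,0]]
[[4,18],[41,0],[47,18],[50,0]]
[[4,18],[41,0],[47,18],[50,0]]
[[4,18],[41,11],[42,0],[47,18],[50,0]]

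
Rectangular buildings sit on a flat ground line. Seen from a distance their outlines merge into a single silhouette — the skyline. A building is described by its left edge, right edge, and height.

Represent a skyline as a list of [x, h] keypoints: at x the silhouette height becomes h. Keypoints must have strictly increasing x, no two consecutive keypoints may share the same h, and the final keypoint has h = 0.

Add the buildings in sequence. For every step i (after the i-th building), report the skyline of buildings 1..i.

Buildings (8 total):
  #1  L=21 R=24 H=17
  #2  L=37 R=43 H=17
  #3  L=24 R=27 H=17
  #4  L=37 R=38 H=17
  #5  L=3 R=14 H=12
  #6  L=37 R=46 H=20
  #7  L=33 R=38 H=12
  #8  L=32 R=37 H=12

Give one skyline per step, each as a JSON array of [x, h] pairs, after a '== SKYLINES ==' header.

== SKYLINES ==
[[21,17],[24,0]]
[[21,17],[24,0],[37,17],[43,0]]
[[21,17],[27,0],[37,17],[43,0]]
[[21,17],[27,0],[37,17],[43,0]]
[[3,12],[14,0],[21,17],[27,0],[37,17],[43,0]]
[[3,12],[14,0],[21,17],[27,0],[37,20],[46,0]]
[[3,12],[14,0],[21,17],[27,0],[33,12],[37,20],[46,0]]
[[3,12],[14,0],[21,17],[27,0],[32,12],[37,20],[46,0]]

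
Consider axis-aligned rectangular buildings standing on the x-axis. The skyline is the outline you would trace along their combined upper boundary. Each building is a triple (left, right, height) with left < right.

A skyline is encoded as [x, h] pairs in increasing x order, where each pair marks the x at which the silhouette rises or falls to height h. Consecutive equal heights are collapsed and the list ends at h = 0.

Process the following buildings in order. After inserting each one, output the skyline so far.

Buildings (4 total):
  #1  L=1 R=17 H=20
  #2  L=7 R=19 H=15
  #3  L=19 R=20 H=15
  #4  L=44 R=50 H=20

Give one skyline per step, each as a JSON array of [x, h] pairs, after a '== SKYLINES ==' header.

== SKYLINES ==
[[1,20],[17,0]]
[[1,20],[17,15],[19,0]]
[[1,20],[17,15],[20,0]]
[[1,20],[17,15],[20,0],[44,20],[50,0]]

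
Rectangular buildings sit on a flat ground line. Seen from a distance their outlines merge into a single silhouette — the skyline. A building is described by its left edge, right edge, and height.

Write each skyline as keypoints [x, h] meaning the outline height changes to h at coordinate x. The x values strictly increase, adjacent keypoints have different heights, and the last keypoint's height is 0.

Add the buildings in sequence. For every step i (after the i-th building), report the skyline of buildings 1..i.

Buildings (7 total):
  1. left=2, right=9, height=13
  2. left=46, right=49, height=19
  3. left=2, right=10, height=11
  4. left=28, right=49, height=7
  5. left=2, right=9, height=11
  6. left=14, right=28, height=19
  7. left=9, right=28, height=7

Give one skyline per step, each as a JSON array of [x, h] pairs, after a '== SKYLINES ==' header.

== SKYLINES ==
[[2,13],[9,0]]
[[2,13],[9,0],[46,19],[49,0]]
[[2,13],[9,11],[10,0],[46,19],[49,0]]
[[2,13],[9,11],[10,0],[28,7],[46,19],[49,0]]
[[2,13],[9,11],[10,0],[28,7],[46,19],[49,0]]
[[2,13],[9,11],[10,0],[14,19],[28,7],[46,19],[49,0]]
[[2,13],[9,11],[10,7],[14,19],[28,7],[46,19],[49,0]]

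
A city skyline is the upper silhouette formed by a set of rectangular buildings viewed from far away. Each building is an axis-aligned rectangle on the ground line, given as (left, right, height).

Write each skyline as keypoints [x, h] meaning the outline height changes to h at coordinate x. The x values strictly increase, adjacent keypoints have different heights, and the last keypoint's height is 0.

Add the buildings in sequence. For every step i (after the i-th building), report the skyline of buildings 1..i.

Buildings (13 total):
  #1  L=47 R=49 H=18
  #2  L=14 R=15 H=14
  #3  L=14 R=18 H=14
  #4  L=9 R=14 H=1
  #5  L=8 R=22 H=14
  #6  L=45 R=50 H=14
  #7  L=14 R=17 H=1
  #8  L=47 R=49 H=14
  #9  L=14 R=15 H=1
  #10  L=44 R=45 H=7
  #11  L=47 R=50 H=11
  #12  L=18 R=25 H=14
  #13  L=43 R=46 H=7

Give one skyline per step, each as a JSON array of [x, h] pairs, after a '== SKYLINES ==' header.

== SKYLINES ==
[[47,18],[49,0]]
[[14,14],[15,0],[47,18],[49,0]]
[[14,14],[18,0],[47,18],[49,0]]
[[9,1],[14,14],[18,0],[47,18],[49,0]]
[[8,14],[22,0],[47,18],[49,0]]
[[8,14],[22,0],[45,14],[47,18],[49,14],[50,0]]
[[8,14],[22,0],[45,14],[47,18],[49,14],[50,0]]
[[8,14],[22,0],[45,14],[47,18],[49,14],[50,0]]
[[8,14],[22,0],[45,14],[47,18],[49,14],[50,0]]
[[8,14],[22,0],[44,7],[45,14],[47,18],[49,14],[50,0]]
[[8,14],[22,0],[44,7],[45,14],[47,18],[49,14],[50,0]]
[[8,14],[25,0],[44,7],[45,14],[47,18],[49,14],[50,0]]
[[8,14],[25,0],[43,7],[45,14],[47,18],[49,14],[50,0]]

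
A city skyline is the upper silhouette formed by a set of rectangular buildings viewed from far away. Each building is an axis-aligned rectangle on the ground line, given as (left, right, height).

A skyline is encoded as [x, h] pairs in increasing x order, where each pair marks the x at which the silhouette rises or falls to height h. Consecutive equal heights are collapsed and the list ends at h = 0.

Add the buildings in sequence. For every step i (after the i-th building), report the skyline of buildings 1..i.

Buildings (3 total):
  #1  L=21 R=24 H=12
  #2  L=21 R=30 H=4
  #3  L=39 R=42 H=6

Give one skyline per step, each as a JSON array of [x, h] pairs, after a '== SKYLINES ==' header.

== SKYLINES ==
[[21,12],[24,0]]
[[21,12],[24,4],[30,0]]
[[21,12],[24,4],[30,0],[39,6],[42,0]]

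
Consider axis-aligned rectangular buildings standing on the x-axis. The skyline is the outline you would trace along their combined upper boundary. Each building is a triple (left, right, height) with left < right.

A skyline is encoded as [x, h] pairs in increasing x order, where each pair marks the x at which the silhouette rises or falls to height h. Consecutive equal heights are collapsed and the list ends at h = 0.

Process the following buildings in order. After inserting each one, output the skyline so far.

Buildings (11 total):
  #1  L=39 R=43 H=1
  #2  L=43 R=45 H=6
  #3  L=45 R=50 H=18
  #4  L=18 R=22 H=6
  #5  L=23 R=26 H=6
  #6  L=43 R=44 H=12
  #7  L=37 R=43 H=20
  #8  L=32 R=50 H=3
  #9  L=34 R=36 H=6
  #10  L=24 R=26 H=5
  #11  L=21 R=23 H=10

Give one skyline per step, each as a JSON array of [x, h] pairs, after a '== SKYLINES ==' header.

== SKYLINES ==
[[39,1],[43,0]]
[[39,1],[43,6],[45,0]]
[[39,1],[43,6],[45,18],[50,0]]
[[18,6],[22,0],[39,1],[43,6],[45,18],[50,0]]
[[18,6],[22,0],[23,6],[26,0],[39,1],[43,6],[45,18],[50,0]]
[[18,6],[22,0],[23,6],[26,0],[39,1],[43,12],[44,6],[45,18],[50,0]]
[[18,6],[22,0],[23,6],[26,0],[37,20],[43,12],[44,6],[45,18],[50,0]]
[[18,6],[22,0],[23,6],[26,0],[32,3],[37,20],[43,12],[44,6],[45,18],[50,0]]
[[18,6],[22,0],[23,6],[26,0],[32,3],[34,6],[36,3],[37,20],[43,12],[44,6],[45,18],[50,0]]
[[18,6],[22,0],[23,6],[26,0],[32,3],[34,6],[36,3],[37,20],[43,12],[44,6],[45,18],[50,0]]
[[18,6],[21,10],[23,6],[26,0],[32,3],[34,6],[36,3],[37,20],[43,12],[44,6],[45,18],[50,0]]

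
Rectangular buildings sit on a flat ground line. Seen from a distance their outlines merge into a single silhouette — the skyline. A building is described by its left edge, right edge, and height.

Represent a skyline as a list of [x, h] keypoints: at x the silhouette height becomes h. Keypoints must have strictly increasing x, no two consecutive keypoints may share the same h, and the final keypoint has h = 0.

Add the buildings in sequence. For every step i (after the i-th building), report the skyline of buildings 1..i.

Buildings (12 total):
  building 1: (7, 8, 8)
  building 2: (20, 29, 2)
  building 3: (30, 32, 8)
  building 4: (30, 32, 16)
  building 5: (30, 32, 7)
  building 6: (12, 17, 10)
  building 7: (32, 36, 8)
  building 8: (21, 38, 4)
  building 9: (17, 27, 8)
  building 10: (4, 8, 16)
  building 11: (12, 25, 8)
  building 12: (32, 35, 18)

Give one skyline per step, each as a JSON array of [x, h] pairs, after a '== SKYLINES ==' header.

== SKYLINES ==
[[7,8],[8,0]]
[[7,8],[8,0],[20,2],[29,0]]
[[7,8],[8,0],[20,2],[29,0],[30,8],[32,0]]
[[7,8],[8,0],[20,2],[29,0],[30,16],[32,0]]
[[7,8],[8,0],[20,2],[29,0],[30,16],[32,0]]
[[7,8],[8,0],[12,10],[17,0],[20,2],[29,0],[30,16],[32,0]]
[[7,8],[8,0],[12,10],[17,0],[20,2],[29,0],[30,16],[32,8],[36,0]]
[[7,8],[8,0],[12,10],[17,0],[20,2],[21,4],[30,16],[32,8],[36,4],[38,0]]
[[7,8],[8,0],[12,10],[17,8],[27,4],[30,16],[32,8],[36,4],[38,0]]
[[4,16],[8,0],[12,10],[17,8],[27,4],[30,16],[32,8],[36,4],[38,0]]
[[4,16],[8,0],[12,10],[17,8],[27,4],[30,16],[32,8],[36,4],[38,0]]
[[4,16],[8,0],[12,10],[17,8],[27,4],[30,16],[32,18],[35,8],[36,4],[38,0]]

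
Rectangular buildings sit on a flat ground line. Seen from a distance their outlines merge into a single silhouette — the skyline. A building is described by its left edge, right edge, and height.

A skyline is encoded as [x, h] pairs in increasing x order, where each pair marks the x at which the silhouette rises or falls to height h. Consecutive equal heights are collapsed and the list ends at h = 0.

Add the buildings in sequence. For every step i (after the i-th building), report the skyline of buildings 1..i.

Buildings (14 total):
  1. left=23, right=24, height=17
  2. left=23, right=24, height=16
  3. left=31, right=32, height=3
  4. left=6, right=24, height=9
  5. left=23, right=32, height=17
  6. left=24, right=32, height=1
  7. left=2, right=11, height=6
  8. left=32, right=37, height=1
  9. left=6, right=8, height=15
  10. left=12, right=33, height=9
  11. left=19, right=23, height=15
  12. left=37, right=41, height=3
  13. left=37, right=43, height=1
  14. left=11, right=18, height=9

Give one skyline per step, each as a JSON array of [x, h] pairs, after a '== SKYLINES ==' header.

== SKYLINES ==
[[23,17],[24,0]]
[[23,17],[24,0]]
[[23,17],[24,0],[31,3],[32,0]]
[[6,9],[23,17],[24,0],[31,3],[32,0]]
[[6,9],[23,17],[32,0]]
[[6,9],[23,17],[32,0]]
[[2,6],[6,9],[23,17],[32,0]]
[[2,6],[6,9],[23,17],[32,1],[37,0]]
[[2,6],[6,15],[8,9],[23,17],[32,1],[37,0]]
[[2,6],[6,15],[8,9],[23,17],[32,9],[33,1],[37,0]]
[[2,6],[6,15],[8,9],[19,15],[23,17],[32,9],[33,1],[37,0]]
[[2,6],[6,15],[8,9],[19,15],[23,17],[32,9],[33,1],[37,3],[41,0]]
[[2,6],[6,15],[8,9],[19,15],[23,17],[32,9],[33,1],[37,3],[41,1],[43,0]]
[[2,6],[6,15],[8,9],[19,15],[23,17],[32,9],[33,1],[37,3],[41,1],[43,0]]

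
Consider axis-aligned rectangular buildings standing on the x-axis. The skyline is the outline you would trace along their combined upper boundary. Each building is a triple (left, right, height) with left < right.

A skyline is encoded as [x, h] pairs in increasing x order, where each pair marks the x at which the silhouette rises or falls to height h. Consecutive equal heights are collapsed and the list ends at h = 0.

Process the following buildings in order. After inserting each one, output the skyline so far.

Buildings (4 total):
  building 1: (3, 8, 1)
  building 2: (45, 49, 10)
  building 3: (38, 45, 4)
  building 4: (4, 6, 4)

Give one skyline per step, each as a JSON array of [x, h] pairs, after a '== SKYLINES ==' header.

== SKYLINES ==
[[3,1],[8,0]]
[[3,1],[8,0],[45,10],[49,0]]
[[3,1],[8,0],[38,4],[45,10],[49,0]]
[[3,1],[4,4],[6,1],[8,0],[38,4],[45,10],[49,0]]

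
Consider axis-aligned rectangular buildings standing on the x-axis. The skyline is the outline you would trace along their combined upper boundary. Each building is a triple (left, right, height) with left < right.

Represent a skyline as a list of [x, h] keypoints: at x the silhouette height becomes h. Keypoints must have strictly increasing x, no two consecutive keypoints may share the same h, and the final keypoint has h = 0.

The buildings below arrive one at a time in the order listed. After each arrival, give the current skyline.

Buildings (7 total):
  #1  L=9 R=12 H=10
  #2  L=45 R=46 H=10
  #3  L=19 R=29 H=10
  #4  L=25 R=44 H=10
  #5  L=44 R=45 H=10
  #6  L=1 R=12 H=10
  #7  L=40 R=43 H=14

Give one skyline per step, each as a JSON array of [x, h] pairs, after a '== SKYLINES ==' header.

== SKYLINES ==
[[9,10],[12,0]]
[[9,10],[12,0],[45,10],[46,0]]
[[9,10],[12,0],[19,10],[29,0],[45,10],[46,0]]
[[9,10],[12,0],[19,10],[44,0],[45,10],[46,0]]
[[9,10],[12,0],[19,10],[46,0]]
[[1,10],[12,0],[19,10],[46,0]]
[[1,10],[12,0],[19,10],[40,14],[43,10],[46,0]]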